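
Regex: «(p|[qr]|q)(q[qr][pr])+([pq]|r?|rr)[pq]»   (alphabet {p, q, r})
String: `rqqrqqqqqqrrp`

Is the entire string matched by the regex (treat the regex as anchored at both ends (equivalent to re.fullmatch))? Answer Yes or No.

No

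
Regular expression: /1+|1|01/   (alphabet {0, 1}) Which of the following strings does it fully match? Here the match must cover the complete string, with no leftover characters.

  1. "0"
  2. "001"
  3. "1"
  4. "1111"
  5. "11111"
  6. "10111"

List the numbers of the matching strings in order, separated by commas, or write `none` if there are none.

3, 4, 5

1 → no match
2 → no match
3 → match
4 → match
5 → match
6 → no match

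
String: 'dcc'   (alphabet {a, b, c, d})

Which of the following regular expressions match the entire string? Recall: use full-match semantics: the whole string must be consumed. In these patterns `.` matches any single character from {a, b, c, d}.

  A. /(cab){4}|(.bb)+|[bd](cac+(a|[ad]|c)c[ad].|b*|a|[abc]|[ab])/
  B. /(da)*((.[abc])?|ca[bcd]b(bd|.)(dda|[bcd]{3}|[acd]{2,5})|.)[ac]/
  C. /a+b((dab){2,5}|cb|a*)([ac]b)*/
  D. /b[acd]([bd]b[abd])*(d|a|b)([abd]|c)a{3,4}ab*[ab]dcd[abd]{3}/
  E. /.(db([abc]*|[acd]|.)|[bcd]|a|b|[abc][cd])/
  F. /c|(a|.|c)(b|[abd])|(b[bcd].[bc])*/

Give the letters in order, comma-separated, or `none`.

B, E

A → no match
B → match
C → no match — must start with 'a'
D → no match — must start with 'b'
E → match
F → no match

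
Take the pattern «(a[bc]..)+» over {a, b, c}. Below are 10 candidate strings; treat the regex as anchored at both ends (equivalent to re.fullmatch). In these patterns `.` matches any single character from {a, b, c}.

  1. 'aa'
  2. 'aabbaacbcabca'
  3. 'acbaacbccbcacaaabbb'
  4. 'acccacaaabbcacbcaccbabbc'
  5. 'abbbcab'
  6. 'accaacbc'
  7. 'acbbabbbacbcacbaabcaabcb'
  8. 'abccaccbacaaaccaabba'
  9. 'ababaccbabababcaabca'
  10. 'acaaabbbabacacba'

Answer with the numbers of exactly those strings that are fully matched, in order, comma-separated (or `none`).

4, 6, 7, 8, 9, 10

1 → no match
2 → no match
3 → no match
4 → match
5 → no match
6 → match
7 → match
8 → match
9 → match
10 → match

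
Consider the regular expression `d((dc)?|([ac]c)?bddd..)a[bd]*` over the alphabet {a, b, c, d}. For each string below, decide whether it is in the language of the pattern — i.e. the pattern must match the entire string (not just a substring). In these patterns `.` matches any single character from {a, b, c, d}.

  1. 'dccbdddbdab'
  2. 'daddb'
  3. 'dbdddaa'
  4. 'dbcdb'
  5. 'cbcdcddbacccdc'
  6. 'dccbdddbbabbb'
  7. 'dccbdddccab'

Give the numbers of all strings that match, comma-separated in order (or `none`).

1 → match
2 → match
3 → no match
4 → no match
5 → no match — must start with 'd'
6 → match
7 → match

1, 2, 6, 7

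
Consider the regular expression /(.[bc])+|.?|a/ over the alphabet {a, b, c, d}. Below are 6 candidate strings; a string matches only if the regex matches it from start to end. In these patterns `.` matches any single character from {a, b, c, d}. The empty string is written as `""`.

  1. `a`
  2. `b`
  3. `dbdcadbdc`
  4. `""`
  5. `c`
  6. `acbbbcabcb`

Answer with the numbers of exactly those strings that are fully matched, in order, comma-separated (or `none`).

1, 2, 4, 5, 6

1. `a` → match
2. `b` → match
3. `dbdcadbdc` → no match
4. `""` → match
5. `c` → match
6. `acbbbcabcb` → match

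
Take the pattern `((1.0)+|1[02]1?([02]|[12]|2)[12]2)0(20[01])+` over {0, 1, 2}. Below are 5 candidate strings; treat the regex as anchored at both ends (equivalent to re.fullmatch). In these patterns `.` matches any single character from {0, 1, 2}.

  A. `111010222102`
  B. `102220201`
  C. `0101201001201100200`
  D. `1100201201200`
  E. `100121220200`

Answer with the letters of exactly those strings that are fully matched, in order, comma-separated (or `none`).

A. `111010222102` → no match
B. `102220201` → match
C → no match — must start with `1`
D → match
E. `100121220200` → no match

B, D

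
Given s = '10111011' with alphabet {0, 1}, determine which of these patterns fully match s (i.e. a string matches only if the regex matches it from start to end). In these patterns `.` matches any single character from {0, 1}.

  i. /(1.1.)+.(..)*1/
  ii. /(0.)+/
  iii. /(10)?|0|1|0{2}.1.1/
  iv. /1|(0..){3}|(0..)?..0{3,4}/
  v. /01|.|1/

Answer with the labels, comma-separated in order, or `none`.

i → match
ii → no match — must start with '0'
iii → no match
iv → no match
v → no match

i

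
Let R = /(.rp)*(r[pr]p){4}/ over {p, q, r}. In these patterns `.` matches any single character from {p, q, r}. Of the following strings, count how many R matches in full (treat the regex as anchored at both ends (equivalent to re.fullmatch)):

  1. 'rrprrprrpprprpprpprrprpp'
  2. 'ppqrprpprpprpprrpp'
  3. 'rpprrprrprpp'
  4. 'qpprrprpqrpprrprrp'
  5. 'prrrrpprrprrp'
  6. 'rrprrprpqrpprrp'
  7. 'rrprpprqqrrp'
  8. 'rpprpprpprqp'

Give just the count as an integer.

2

1 → match
2 → no match
3 → match
4 → no match
5 → no match
6 → no match
7 → no match
8 → no match
Total matched: 2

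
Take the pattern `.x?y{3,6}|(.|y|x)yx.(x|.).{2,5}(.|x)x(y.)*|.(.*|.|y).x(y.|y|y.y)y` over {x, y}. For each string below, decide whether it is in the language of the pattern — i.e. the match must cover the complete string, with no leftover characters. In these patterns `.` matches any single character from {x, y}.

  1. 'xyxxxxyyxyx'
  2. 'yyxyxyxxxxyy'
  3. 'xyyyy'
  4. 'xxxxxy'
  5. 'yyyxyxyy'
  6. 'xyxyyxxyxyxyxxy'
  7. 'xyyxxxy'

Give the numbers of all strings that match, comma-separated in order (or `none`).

1 → match
2 → match
3 → match
4 → no match
5 → match
6 → no match
7 → no match

1, 2, 3, 5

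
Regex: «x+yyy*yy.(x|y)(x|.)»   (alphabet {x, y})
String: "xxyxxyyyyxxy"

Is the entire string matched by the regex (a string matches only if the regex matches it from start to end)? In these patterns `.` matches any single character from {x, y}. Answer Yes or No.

No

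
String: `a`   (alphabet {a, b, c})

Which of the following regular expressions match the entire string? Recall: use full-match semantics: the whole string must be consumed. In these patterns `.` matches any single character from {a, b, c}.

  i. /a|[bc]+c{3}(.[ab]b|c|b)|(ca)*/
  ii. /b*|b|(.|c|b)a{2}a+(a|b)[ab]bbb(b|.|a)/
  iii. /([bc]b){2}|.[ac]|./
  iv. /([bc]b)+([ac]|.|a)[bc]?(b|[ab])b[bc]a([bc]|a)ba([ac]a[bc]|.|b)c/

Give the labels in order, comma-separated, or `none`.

i → match
ii → no match
iii → match
iv → no match — must end with `c`

i, iii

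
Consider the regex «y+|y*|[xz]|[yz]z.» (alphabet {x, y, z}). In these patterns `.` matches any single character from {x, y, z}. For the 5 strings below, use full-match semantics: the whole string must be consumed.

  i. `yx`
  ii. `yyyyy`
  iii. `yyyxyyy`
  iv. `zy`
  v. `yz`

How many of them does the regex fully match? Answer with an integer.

i. `yx` → no match
ii. `yyyyy` → match
iii. `yyyxyyy` → no match
iv. `zy` → no match
v. `yz` → no match
Total matched: 1

1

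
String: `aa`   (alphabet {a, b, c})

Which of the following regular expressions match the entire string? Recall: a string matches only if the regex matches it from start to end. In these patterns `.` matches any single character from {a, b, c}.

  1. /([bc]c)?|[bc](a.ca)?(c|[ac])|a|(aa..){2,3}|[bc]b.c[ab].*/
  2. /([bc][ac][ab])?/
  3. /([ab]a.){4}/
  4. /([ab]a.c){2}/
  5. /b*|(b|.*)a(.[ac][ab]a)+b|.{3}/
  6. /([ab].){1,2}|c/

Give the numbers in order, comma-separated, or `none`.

6

1 → no match
2 → no match
3 → no match
4 → no match — must end with `c`
5 → no match
6 → match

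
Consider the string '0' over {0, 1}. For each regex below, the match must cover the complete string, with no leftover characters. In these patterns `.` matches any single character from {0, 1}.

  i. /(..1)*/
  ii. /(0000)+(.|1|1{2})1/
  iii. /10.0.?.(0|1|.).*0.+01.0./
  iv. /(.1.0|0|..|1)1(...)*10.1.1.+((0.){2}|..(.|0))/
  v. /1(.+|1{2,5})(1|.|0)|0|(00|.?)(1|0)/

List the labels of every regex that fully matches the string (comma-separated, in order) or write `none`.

v

i → no match
ii → no match — must start with '0000'
iii → no match — must start with '10'
iv → no match
v → match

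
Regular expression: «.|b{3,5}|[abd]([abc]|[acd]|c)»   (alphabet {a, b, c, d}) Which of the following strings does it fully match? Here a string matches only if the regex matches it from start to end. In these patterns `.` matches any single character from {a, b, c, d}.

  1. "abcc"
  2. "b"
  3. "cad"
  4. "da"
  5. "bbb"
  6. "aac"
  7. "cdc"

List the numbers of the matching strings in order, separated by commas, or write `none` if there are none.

1 → no match
2 → match
3 → no match
4 → match
5 → match
6 → no match
7 → no match

2, 4, 5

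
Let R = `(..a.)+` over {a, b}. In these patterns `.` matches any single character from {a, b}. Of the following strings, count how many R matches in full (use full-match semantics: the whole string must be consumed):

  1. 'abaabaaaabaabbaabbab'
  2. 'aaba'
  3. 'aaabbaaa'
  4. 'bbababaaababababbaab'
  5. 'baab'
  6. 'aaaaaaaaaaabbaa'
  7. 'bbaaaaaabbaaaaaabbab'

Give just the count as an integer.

1 → match
2 → no match
3 → match
4 → match
5 → match
6 → no match
7 → match
Total matched: 5

5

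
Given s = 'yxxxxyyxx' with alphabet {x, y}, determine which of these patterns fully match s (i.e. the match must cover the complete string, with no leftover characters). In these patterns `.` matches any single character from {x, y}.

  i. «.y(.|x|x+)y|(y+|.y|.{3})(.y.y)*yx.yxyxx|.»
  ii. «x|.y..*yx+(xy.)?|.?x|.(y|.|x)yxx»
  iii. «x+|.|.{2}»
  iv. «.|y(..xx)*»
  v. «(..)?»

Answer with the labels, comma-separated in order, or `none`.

iv

i → no match
ii → no match
iii → no match
iv → match
v → no match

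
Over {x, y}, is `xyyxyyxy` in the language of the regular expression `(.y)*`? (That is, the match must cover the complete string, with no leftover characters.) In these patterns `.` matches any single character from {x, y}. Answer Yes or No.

No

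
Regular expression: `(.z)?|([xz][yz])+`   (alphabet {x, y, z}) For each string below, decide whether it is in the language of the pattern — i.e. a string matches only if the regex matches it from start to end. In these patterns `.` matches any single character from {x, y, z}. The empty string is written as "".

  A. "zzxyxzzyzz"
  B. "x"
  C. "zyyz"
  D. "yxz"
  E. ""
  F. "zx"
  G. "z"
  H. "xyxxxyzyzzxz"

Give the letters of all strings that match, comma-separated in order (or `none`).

A, E

A → match
B → no match
C → no match
D → no match
E → match
F → no match
G → no match
H → no match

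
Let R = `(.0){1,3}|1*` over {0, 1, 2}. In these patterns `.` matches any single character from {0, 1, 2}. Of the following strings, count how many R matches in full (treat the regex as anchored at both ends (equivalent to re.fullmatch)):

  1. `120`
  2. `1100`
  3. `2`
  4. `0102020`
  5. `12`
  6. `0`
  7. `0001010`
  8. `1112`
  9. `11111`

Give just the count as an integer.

1 → no match
2 → no match
3 → no match
4 → no match
5 → no match
6 → no match
7 → no match
8 → no match
9 → match
Total matched: 1

1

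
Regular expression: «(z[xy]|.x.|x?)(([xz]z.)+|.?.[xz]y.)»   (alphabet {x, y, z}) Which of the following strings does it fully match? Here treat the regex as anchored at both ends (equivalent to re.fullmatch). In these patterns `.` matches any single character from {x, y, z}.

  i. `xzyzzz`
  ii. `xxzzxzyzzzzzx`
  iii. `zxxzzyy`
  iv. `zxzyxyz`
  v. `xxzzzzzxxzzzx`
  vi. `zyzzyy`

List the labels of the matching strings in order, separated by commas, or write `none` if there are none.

i, ii, iii, iv, vi

i. `xzyzzz` → match
ii → match
iii. `zxxzzyy` → match
iv. `zxzyxyz` → match
v → no match
vi. `zyzzyy` → match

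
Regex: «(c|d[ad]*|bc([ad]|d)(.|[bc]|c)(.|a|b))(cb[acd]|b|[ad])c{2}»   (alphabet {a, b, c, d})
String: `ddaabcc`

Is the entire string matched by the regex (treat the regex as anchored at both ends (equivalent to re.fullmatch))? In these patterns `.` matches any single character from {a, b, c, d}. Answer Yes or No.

Yes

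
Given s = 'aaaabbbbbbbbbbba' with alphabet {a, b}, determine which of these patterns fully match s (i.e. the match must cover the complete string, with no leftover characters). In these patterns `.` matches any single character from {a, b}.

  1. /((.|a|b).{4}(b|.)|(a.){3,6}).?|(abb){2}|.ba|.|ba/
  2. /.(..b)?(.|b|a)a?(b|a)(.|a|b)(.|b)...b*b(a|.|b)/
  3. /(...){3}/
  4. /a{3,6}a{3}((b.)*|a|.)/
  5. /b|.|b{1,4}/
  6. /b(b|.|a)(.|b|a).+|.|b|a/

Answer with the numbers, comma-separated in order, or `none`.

2

1 → no match
2 → match
3 → no match
4 → no match
5 → no match
6 → no match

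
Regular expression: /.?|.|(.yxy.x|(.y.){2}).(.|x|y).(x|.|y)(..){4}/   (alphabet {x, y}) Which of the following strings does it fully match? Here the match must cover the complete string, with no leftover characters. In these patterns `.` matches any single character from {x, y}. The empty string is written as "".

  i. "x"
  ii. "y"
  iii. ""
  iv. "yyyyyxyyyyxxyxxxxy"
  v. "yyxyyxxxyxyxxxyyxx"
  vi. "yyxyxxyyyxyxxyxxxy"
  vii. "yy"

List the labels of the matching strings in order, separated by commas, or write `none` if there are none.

i. "x" → match
ii. "y" → match
iii. "" → match
iv → match
v → match
vi → match
vii. "yy" → no match

i, ii, iii, iv, v, vi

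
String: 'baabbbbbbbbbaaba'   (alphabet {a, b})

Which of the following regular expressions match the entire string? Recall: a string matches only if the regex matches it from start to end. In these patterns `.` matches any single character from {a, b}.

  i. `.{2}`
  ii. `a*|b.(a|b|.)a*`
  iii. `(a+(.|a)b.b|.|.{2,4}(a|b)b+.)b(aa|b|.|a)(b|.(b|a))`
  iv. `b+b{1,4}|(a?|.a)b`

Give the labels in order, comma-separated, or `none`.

i → no match
ii → no match
iii → match
iv → no match — must end with 'b'

iii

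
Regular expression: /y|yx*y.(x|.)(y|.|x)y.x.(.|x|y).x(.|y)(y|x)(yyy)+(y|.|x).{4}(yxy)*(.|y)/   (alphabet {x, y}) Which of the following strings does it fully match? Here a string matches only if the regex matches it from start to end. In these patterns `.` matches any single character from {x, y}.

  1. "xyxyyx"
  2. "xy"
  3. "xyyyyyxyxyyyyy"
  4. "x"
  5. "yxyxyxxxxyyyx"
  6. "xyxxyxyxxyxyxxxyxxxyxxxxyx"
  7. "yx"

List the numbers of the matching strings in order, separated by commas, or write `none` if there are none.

none

1. "xyxyyx" → no match — must start with "y"
2. "xy" → no match — must start with "y"
3 → no match — must start with "y"
4. "x" → no match — must start with "y"
5 → no match
6 → no match — must start with "y"
7. "yx" → no match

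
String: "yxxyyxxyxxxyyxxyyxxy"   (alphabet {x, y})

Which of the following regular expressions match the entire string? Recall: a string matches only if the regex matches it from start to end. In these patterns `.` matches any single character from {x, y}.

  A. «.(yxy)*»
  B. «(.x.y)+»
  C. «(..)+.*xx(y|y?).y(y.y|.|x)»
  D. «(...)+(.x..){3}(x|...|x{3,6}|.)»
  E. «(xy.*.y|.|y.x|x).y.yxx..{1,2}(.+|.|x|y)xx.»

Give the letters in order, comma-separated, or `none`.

B

A → no match
B → match
C → no match
D → no match
E → no match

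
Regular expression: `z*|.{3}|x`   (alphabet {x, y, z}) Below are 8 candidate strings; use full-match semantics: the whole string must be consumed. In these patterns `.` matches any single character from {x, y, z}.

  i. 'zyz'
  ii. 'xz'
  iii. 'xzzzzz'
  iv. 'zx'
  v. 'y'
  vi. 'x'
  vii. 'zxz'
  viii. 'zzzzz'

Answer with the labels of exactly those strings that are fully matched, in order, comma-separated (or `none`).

i, vi, vii, viii

i → match
ii → no match
iii → no match
iv → no match
v → no match
vi → match
vii → match
viii → match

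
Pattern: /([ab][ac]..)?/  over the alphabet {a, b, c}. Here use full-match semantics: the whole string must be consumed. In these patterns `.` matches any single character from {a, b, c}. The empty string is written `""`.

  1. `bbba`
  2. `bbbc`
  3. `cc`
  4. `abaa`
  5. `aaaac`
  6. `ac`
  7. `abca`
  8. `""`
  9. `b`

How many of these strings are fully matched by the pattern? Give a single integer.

1

1 → no match
2 → no match
3 → no match
4 → no match
5 → no match
6 → no match
7 → no match
8 → match
9 → no match
Total matched: 1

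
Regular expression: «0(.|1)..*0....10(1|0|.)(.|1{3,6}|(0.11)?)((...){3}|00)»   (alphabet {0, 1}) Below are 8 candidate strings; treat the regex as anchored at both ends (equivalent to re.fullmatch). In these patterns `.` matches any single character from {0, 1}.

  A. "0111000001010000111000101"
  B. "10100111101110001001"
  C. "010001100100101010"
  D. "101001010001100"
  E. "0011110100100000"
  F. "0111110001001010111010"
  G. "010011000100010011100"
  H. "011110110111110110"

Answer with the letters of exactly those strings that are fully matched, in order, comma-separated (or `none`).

A → no match
B → no match — must start with "0"
C → no match
D → no match — must start with "0"
E → no match
F → no match
G → match
H → no match

G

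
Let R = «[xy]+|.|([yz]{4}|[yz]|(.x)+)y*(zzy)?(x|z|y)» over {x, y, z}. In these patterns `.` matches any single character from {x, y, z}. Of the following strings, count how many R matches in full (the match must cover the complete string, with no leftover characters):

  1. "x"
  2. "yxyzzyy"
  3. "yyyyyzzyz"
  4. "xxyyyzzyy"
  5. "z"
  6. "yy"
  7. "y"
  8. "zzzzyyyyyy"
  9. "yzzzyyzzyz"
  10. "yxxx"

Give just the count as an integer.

1 → match
2 → match
3 → match
4 → match
5 → match
6 → match
7 → match
8 → match
9 → match
10 → match
Total matched: 10

10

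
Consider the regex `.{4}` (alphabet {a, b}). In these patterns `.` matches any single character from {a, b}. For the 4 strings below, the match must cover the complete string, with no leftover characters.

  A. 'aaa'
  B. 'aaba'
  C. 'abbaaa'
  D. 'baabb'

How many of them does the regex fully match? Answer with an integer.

1

A → no match
B → match
C → no match
D → no match
Total matched: 1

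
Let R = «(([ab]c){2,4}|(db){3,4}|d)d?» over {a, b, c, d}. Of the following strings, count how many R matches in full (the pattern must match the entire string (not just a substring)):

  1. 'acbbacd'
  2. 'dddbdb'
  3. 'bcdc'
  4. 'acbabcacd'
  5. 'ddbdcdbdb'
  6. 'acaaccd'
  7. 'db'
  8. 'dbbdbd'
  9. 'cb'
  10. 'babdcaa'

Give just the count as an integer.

0

1 → no match
2 → no match
3 → no match
4 → no match
5 → no match
6 → no match
7 → no match
8 → no match
9 → no match
10 → no match
Total matched: 0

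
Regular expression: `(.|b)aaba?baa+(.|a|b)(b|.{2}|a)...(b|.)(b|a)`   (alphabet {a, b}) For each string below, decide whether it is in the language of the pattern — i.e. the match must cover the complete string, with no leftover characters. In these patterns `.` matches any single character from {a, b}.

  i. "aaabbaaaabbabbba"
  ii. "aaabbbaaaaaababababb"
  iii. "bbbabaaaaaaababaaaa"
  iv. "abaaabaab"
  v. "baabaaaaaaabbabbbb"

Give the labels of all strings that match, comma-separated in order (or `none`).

i → match
ii → no match
iii → no match
iv → no match
v → no match

i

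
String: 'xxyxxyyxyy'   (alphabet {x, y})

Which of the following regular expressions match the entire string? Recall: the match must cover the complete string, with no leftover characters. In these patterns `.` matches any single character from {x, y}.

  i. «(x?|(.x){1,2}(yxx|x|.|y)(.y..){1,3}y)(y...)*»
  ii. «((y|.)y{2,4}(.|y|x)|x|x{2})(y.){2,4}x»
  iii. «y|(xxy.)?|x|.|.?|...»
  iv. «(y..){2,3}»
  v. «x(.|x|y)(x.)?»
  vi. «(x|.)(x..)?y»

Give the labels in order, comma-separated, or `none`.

i → match
ii → no match — must end with 'x'
iii → no match
iv → no match — must start with 'y'
v → no match
vi → no match

i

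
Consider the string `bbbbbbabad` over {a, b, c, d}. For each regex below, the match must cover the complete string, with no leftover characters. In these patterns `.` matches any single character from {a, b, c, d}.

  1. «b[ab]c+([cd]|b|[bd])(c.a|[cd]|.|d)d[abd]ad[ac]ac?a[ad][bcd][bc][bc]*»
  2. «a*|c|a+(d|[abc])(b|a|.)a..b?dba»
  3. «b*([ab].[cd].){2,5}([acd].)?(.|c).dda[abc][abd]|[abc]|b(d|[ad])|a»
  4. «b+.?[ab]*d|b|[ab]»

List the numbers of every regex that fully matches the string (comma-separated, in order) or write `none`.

4

1 → no match
2 → no match
3 → no match
4 → match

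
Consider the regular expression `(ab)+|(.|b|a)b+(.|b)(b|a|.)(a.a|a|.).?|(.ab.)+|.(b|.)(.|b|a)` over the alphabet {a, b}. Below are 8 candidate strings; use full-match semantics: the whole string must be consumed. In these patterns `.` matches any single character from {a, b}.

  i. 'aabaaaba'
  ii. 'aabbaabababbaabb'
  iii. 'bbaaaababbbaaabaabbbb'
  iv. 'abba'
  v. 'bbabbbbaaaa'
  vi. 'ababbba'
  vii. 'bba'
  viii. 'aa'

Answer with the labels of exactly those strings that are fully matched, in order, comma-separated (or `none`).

i → match
ii → match
iii → no match
iv → no match
v → no match
vi → no match
vii → match
viii → no match

i, ii, vii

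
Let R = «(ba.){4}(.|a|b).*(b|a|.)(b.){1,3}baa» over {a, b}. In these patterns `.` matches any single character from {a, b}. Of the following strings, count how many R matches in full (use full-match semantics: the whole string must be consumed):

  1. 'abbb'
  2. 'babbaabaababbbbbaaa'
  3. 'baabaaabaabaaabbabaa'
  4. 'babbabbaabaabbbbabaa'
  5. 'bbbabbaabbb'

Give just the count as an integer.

1. 'abbb' → no match — must start with 'ba'
2 → no match — must end with 'baa'
3 → no match
4 → match
5. 'bbbabbaabbb' → no match — must start with 'ba'
Total matched: 1

1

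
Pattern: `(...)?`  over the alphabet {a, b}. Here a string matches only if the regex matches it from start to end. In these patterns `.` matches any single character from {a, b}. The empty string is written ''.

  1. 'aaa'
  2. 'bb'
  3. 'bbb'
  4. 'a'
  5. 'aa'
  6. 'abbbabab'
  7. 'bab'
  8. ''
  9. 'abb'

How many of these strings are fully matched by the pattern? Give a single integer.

1. 'aaa' → match
2. 'bb' → no match
3. 'bbb' → match
4. 'a' → no match
5. 'aa' → no match
6. 'abbbabab' → no match
7. 'bab' → match
8. '' → match
9. 'abb' → match
Total matched: 5

5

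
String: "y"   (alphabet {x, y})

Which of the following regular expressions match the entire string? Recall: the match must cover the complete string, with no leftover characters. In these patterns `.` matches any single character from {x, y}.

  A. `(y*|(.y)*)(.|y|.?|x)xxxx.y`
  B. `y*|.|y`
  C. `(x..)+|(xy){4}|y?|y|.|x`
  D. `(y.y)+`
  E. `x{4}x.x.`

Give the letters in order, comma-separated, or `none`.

A → no match
B → match
C → match
D → no match
E → no match — must start with "x"

B, C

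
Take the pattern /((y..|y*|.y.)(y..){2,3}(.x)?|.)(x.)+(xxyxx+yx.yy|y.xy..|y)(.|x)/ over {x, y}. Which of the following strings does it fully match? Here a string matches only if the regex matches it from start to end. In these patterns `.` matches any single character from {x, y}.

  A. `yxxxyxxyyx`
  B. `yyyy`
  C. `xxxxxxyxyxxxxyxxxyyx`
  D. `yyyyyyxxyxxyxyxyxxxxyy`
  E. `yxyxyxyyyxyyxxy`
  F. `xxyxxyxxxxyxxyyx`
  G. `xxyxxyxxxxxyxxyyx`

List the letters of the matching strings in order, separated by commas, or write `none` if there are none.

D, F, G

A → no match
B → no match
C → no match
D → match
E → no match
F → match
G → match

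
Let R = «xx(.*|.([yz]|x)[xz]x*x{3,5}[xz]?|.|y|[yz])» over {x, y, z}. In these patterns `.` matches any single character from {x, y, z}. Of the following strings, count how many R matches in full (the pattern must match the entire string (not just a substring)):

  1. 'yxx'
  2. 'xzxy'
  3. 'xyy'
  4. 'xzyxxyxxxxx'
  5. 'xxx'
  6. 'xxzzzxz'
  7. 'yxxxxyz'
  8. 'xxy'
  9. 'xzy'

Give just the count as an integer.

3

1 → no match — must start with 'xx'
2 → no match — must start with 'xx'
3 → no match — must start with 'xx'
4 → no match — must start with 'xx'
5 → match
6 → match
7 → no match — must start with 'xx'
8 → match
9 → no match — must start with 'xx'
Total matched: 3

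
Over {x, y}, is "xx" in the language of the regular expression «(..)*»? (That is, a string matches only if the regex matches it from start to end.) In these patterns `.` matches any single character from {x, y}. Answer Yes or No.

Yes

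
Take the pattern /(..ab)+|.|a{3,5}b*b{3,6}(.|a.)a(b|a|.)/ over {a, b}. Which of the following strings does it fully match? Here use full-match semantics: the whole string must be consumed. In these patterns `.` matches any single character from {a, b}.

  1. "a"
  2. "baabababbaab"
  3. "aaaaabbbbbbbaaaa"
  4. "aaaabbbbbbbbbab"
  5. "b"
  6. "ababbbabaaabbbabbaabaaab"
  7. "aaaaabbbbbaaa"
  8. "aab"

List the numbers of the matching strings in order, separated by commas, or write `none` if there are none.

1, 2, 3, 4, 5, 6, 7

1 → match
2 → match
3 → match
4 → match
5 → match
6 → match
7 → match
8 → no match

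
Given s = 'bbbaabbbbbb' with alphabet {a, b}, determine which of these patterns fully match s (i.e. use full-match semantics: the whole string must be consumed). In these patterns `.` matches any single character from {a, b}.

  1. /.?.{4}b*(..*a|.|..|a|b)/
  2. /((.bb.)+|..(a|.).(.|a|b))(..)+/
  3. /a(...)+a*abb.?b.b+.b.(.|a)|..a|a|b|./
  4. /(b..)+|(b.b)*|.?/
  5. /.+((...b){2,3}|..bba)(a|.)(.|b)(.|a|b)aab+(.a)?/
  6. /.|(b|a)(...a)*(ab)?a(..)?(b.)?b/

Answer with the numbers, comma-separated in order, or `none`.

1 → match
2 → match
3 → no match
4 → no match
5 → no match
6 → no match

1, 2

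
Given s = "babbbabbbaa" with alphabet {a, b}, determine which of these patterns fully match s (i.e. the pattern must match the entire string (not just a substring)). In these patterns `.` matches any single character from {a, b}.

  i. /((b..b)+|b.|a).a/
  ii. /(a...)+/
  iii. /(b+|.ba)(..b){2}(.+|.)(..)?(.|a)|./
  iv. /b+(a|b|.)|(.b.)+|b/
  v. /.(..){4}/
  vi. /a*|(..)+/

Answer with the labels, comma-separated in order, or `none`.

i → no match
ii → no match — must start with "a"
iii → match
iv → no match
v → no match
vi → no match

iii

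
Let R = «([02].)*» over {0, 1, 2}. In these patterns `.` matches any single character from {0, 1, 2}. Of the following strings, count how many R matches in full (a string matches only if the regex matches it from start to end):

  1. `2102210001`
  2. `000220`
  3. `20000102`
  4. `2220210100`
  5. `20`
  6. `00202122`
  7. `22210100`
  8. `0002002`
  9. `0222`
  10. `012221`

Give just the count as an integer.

1 → match
2 → match
3 → match
4 → match
5 → match
6 → match
7 → match
8 → no match
9 → match
10 → match
Total matched: 9

9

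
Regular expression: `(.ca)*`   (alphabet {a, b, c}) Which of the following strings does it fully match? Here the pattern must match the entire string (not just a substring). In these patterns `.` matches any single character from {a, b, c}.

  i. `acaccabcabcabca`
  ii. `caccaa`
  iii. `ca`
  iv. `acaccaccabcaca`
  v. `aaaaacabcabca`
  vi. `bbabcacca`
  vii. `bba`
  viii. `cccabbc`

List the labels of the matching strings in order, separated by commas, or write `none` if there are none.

i

i → match
ii → no match
iii → no match
iv → no match
v → no match
vi → no match
vii → no match
viii → no match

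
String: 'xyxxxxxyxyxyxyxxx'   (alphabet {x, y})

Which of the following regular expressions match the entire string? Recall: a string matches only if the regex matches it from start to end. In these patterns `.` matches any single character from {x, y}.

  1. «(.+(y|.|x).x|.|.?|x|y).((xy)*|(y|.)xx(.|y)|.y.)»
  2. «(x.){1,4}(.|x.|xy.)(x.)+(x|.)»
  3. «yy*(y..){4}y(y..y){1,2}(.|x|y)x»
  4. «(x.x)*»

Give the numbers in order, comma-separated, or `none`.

1, 2

1 → match
2 → match
3 → no match — must start with 'y'
4 → no match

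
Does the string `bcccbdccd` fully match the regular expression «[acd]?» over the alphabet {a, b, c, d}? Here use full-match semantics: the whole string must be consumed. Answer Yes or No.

No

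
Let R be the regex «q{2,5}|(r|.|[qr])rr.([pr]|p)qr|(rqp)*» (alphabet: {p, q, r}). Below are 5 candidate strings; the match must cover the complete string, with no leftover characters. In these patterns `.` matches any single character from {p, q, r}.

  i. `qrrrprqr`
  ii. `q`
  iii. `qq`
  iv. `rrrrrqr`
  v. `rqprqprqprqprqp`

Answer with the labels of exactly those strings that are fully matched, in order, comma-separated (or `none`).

iii, iv, v

i → no match
ii → no match
iii → match
iv → match
v → match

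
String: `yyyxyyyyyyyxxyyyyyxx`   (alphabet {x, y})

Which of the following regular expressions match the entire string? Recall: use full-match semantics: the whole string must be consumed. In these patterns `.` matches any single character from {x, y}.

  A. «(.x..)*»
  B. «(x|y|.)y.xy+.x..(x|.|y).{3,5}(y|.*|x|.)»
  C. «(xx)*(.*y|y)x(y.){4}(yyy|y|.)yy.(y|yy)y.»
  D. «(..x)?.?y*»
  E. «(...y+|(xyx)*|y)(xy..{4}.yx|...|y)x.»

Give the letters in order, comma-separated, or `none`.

A → no match
B → match
C → no match
D → no match
E → no match

B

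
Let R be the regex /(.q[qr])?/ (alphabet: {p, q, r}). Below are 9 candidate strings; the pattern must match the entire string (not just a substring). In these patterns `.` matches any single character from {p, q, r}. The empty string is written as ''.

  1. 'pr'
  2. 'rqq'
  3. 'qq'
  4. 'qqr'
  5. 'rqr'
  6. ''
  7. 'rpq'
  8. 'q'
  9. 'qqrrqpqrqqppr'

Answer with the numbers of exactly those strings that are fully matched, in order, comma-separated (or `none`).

1 → no match
2 → match
3 → no match
4 → match
5 → match
6 → match
7 → no match
8 → no match
9 → no match

2, 4, 5, 6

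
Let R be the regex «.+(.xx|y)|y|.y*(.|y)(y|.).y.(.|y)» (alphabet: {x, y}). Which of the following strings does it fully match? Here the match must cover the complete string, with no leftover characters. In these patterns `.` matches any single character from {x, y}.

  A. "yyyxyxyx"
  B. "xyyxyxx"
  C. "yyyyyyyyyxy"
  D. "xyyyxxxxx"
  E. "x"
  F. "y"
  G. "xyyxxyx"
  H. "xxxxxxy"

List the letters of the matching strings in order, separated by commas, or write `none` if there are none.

A → no match
B → match
C → match
D → match
E → no match
F → match
G → no match
H → match

B, C, D, F, H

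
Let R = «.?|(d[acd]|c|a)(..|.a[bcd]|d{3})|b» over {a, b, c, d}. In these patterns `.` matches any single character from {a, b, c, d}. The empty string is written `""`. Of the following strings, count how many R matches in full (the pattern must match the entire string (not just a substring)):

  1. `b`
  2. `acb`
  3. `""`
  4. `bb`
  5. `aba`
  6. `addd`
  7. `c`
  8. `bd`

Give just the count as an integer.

6

1 → match
2 → match
3 → match
4 → no match
5 → match
6 → match
7 → match
8 → no match
Total matched: 6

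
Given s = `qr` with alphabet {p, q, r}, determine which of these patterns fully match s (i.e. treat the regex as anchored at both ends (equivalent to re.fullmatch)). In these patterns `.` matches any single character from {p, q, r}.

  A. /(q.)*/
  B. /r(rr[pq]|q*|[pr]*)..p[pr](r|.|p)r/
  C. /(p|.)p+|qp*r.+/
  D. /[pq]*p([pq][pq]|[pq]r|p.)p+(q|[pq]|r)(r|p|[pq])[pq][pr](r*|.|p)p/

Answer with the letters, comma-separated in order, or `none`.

A

A → match
B → no match — must start with `r`
C → no match
D → no match — must end with `p`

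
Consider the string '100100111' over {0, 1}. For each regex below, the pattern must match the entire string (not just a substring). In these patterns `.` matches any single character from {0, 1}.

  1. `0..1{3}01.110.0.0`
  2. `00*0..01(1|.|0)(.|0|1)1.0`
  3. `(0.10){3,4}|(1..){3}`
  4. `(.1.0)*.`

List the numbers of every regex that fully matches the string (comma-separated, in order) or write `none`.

1 → no match — must start with '0'
2 → no match — must start with '0'
3 → match
4 → no match

3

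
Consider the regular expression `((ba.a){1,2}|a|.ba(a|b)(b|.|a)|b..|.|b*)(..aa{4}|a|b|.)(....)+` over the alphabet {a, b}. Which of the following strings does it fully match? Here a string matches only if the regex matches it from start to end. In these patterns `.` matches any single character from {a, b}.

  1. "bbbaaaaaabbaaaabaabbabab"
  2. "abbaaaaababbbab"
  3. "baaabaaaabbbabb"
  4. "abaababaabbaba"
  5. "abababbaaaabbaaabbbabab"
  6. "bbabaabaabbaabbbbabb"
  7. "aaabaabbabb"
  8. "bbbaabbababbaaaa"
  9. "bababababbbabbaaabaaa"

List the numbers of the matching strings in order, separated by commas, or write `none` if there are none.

1 → match
2 → no match
3 → no match
4 → match
5 → no match
6 → match
7 → no match
8 → match
9 → match

1, 4, 6, 8, 9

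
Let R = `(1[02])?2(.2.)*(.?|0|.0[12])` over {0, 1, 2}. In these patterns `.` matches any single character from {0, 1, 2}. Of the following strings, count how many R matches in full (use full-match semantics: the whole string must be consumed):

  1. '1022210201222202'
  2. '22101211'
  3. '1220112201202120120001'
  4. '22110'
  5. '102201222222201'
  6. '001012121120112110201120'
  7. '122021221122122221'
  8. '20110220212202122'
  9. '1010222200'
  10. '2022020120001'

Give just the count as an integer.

3

1 → match
2 → no match
3 → no match
4 → no match
5 → no match
6 → no match
7 → match
8 → no match
9 → no match
10 → match
Total matched: 3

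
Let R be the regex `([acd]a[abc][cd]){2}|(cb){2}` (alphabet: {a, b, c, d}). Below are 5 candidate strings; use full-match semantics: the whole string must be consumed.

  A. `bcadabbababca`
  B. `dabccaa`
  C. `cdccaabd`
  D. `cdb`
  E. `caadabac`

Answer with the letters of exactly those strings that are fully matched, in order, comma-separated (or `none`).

A → no match
B → no match
C → no match
D → no match
E → no match

none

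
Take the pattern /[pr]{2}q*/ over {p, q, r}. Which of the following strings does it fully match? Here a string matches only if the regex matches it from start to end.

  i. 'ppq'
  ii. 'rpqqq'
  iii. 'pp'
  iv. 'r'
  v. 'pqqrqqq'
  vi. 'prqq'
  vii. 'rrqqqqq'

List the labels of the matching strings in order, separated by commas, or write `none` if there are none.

i → match
ii → match
iii → match
iv → no match
v → no match
vi → match
vii → match

i, ii, iii, vi, vii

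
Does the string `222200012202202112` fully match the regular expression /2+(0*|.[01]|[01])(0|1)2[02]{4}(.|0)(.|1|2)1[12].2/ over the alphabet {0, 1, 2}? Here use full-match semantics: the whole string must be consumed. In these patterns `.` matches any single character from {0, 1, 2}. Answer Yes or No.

No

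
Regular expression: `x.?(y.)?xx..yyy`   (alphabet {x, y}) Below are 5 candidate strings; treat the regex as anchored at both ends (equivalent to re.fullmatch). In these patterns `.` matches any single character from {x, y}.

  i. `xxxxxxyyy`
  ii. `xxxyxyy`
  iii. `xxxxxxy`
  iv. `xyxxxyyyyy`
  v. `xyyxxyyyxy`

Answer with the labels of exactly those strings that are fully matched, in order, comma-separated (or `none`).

i, iv

i → match
ii → no match — must end with `yyy`
iii → no match — must end with `yyy`
iv → match
v → no match — must end with `yyy`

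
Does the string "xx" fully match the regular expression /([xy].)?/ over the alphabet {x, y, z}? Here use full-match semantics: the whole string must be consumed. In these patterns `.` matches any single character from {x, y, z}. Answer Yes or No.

Yes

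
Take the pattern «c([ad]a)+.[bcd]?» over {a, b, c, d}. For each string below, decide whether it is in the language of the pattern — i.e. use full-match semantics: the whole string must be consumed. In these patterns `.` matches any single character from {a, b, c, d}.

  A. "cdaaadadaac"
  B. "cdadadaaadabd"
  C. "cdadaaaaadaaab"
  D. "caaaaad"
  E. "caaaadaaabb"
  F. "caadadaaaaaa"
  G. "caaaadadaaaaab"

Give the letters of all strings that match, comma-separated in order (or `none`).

A, B, C, D, E, F, G

A → match
B → match
C → match
D → match
E → match
F → match
G → match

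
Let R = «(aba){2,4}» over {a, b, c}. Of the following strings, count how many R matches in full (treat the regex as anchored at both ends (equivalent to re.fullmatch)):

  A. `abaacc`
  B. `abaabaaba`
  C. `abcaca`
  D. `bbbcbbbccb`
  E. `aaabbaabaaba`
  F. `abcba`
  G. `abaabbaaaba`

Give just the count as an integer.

1

A → no match — must end with `aba`
B → match
C → no match — must start with `aba`
D → no match — must start with `aba`
E → no match — must start with `aba`
F → no match — must start with `aba`
G → no match
Total matched: 1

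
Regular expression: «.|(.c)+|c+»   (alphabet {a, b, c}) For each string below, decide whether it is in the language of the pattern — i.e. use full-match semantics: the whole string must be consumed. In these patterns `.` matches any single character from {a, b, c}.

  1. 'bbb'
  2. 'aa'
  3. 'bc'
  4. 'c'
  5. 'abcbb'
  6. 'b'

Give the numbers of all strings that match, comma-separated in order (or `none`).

3, 4, 6

1 → no match
2 → no match
3 → match
4 → match
5 → no match
6 → match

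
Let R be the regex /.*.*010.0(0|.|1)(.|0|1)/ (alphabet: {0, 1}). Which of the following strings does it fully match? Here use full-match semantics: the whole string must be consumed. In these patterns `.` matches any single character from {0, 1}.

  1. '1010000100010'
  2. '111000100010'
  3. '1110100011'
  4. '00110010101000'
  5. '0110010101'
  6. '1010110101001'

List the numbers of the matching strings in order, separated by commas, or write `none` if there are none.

1, 2, 3, 4, 6

1 → match
2 → match
3 → match
4 → match
5 → no match
6 → match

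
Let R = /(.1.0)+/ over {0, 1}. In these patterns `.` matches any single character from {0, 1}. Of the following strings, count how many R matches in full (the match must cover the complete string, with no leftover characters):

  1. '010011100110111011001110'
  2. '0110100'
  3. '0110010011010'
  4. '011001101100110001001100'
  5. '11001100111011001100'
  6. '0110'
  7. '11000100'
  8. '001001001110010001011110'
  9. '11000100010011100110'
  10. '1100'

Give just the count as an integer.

1 → match
2 → no match
3 → no match
4 → match
5 → match
6 → match
7 → match
8 → no match
9 → match
10 → match
Total matched: 7

7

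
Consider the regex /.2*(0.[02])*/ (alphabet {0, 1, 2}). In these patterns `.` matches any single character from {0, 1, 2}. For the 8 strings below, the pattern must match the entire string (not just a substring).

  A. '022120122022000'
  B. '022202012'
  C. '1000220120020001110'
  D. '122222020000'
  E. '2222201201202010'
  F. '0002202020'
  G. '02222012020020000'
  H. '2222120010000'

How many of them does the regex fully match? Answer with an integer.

A → no match
B → no match
C → no match
D → match
E → no match
F → no match
G → match
H → no match
Total matched: 2

2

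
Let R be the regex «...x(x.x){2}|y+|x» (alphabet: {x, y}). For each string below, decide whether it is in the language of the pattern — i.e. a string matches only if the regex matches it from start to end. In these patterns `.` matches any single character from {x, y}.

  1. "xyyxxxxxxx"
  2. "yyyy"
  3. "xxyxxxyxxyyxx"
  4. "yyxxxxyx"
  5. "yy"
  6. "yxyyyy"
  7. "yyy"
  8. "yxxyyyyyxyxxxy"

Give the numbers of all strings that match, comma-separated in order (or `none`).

1, 2, 5, 7

1 → match
2 → match
3 → no match
4 → no match
5 → match
6 → no match
7 → match
8 → no match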